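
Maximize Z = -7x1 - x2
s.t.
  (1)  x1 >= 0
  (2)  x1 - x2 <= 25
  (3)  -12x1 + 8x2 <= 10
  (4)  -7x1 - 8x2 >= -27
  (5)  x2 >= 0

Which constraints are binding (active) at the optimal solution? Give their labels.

(1) and (5)

Extreme points and Z = -7x1 - x2:
  (0, 5/4) → Z = -5/4
  (0, 0) → Z = 0
  (17/19, 197/76) → Z = -673/76
  (27/7, 0) → Z = -27

The maximum is at (0, 0). Substituting into each constraint, equality holds for (1) and (5); the remaining constraints have slack.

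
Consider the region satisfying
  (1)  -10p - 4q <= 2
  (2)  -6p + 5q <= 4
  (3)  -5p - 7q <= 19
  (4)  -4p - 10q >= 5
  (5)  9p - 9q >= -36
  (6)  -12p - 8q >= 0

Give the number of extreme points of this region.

Of the 15 pairwise boundary intersections, those satisfying every inequality are:
  (31/25, -18/5)
  (0, -1/2)
  (38/11, -57/11)
  (5/11, -15/22)

4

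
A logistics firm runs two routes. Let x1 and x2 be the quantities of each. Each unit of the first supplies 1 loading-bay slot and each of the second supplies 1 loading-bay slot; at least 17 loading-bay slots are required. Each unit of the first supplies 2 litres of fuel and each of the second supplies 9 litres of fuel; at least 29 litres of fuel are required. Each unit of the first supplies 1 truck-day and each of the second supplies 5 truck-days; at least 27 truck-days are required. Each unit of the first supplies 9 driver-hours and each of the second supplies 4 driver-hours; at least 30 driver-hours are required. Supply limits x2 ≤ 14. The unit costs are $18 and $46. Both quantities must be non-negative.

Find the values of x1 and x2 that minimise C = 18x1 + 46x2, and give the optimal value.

Extreme points and C = 18x1 + 46x2:
  (27, 0) → C = 486
  (29/2, 5/2) → C = 376
  (3, 14) → C = 698
The feasible region is unbounded (it extends along (1, 0)), but C strictly increases along every unbounded feasible direction, so there is no improving ray and the minimum is attained at a vertex.

The optimum lies where x1 + x2 = 17 and x1 + 5x2 = 27.
Solving simultaneously gives x1 = 29/2, x2 = 5/2.

x1 = 29/2, x2 = 5/2, minimum C = 376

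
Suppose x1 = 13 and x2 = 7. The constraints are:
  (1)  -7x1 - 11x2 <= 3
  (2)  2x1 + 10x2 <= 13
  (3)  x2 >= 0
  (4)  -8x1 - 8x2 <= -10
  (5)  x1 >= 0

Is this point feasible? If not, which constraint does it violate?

Constraint (2): 2x1 + 10x2 = 96, which is not ≤ 13. All other constraints are satisfied.

not feasible — violates (2)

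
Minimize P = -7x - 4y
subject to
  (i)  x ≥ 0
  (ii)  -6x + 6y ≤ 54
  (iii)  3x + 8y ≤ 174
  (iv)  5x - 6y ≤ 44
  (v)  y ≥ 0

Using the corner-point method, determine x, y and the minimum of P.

x = 698/29, y = 369/29, minimum P = -6362/29

Extreme points and P = -7x - 4y:
  (0, 9) → P = -36
  (0, 0) → P = 0
  (102/11, 201/11) → P = -138
  (698/29, 369/29) → P = -6362/29
  (44/5, 0) → P = -308/5

The binding constraints are 3x + 8y = 174 and 5x - 6y = 44.
Solving simultaneously gives x = 698/29, y = 369/29.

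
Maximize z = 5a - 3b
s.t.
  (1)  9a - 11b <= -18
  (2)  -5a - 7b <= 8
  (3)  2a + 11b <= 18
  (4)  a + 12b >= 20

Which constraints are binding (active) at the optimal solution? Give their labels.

(3) and (4)

Extreme points and z = 5a - 3b:
  (-214/41, 106/41) → z = -1388/41
  (-236/53, 108/53) → z = -1504/53
  (-4/13, 22/13) → z = -86/13

The maximum is at (-4/13, 22/13). Substituting into each constraint, equality holds for (3) and (4); the remaining constraints have slack.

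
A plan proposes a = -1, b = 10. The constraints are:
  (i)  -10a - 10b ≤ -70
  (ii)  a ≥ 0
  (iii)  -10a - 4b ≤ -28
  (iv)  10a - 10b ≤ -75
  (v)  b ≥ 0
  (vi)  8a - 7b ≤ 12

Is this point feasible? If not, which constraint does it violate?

not feasible — violates (ii)

Constraint (ii): a = -1, which is not ≥ 0. All other constraints are satisfied.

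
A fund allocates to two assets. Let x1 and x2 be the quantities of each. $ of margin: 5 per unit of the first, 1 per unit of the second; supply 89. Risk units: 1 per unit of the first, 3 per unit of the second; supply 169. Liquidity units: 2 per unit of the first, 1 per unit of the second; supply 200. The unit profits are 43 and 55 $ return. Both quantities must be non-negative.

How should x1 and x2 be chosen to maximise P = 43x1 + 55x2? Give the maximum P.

x1 = 7, x2 = 54, maximum P = 3271

Corner points and P = 43x1 + 55x2:
  (0, 0) → P = 0
  (0, 169/3) → P = 9295/3
  (89/5, 0) → P = 3827/5
  (7, 54) → P = 3271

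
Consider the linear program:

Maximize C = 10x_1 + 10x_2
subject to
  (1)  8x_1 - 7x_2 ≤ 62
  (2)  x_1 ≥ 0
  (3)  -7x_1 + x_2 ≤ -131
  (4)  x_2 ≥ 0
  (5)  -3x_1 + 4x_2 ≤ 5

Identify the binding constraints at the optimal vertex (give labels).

(1) and (5)

Extreme points and C = 10x_1 + 10x_2:
  (855/41, 614/41) → C = 14690/41
  (283/11, 226/11) → C = 5090/11
  (529/25, 428/25) → C = 1914/5

The maximum is at (283/11, 226/11). Substituting into each constraint, equality holds for (1) and (5); the remaining constraints have slack.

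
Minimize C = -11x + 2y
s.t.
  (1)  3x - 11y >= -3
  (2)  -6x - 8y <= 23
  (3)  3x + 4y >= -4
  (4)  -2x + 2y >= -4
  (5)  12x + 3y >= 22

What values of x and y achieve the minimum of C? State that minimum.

Corner points and C = -11x + 2y:
  (25/8, 9/8) → C = -257/8
  (233/141, 34/47) → C = -2359/141
  (28/15, -2/15) → C = -104/5

x = 25/8, y = 9/8, minimum C = -257/8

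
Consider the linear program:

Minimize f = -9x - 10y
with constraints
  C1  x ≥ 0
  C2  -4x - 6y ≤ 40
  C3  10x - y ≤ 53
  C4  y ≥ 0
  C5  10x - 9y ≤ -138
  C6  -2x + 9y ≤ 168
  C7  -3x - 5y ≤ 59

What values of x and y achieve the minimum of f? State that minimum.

Vertices and f = -9x - 10y:
  (0, 46/3) → f = -460/3
  (0, 56/3) → f = -560/3
  (15/4, 39/2) → f = -915/4

At the optimal vertex, 10x - 9y = -138 and -2x + 9y = 168.
Solving simultaneously gives x = 15/4, y = 39/2.

x = 15/4, y = 39/2, minimum f = -915/4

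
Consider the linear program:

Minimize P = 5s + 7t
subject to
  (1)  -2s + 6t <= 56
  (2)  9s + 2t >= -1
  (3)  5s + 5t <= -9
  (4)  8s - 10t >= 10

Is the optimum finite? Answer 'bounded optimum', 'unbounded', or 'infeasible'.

From the feasible point (13/35, -76/35), moving in the direction (5, -5) keeps every constraint satisfied while P decreases without bound.

unbounded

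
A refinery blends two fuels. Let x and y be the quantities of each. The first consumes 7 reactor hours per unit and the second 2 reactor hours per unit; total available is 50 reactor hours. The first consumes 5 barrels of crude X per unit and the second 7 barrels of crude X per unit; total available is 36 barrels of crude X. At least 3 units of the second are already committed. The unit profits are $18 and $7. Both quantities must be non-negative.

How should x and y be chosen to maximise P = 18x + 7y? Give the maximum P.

Extreme points and P = 18x + 7y:
  (0, 36/7) → P = 36
  (0, 3) → P = 21
  (3, 3) → P = 75

x = 3, y = 3, maximum P = 75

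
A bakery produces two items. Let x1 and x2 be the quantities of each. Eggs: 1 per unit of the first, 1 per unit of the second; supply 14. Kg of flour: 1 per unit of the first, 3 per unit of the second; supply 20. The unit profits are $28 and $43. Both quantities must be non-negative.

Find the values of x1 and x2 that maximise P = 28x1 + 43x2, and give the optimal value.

x1 = 11, x2 = 3, maximum P = 437

Corner points and P = 28x1 + 43x2:
  (0, 0) → P = 0
  (0, 20/3) → P = 860/3
  (14, 0) → P = 392
  (11, 3) → P = 437

The binding constraints are x1 + x2 = 14 and x1 + 3x2 = 20.
Solving simultaneously gives x1 = 11, x2 = 3.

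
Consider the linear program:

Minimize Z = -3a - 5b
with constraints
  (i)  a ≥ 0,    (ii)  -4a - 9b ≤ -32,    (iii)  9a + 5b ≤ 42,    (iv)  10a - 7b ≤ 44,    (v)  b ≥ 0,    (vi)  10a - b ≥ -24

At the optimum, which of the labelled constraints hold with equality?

(i) and (iii)

Vertices and Z = -3a - 5b:
  (0, 32/9) → Z = -160/9
  (0, 42/5) → Z = -42
  (218/61, 120/61) → Z = -1254/61

The minimum is at (0, 42/5). Substituting into each constraint, equality holds for (i) and (iii); the remaining constraints have slack.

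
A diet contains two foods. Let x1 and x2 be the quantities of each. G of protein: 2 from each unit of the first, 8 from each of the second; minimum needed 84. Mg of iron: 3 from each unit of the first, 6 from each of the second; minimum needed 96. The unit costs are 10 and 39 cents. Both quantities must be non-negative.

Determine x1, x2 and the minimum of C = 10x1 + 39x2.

x1 = 22, x2 = 5, minimum C = 415

Vertices and C = 10x1 + 39x2:
  (0, 16) → C = 624
  (42, 0) → C = 420
  (22, 5) → C = 415
The feasible region is unbounded (it extends along (0, 1), (1, 0)), but C strictly increases along every unbounded feasible direction, so there is no improving ray and the minimum is attained at a vertex.

The optimum lies where 2x1 + 8x2 = 84 and 3x1 + 6x2 = 96.
Solving simultaneously gives x1 = 22, x2 = 5.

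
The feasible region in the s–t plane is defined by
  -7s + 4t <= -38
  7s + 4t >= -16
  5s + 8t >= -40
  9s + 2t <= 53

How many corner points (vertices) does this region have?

3

The feasible vertices (each the meet of two boundaries and inside every other half-plane) are:
  (36/19, -235/38)
  (144/25, 29/50)
  (252/31, -625/62)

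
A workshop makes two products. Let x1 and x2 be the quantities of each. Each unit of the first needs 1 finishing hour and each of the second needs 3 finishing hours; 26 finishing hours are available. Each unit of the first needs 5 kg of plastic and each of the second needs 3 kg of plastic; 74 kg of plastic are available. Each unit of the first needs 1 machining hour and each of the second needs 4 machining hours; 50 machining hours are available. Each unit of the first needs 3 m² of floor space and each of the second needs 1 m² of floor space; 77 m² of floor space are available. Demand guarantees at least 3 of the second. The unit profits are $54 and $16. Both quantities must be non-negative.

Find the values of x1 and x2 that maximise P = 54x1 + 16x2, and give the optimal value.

x1 = 13, x2 = 3, maximum P = 750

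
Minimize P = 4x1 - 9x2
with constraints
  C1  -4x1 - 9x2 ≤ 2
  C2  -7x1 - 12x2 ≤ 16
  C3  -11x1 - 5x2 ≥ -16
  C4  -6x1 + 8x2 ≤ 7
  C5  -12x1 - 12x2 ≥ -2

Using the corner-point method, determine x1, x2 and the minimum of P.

Vertices and P = 4x1 - 9x2:
  (-79/86, 8/43) → P = -230/43
  (7/10, -8/15) → P = 38/5
  (-17/42, 4/7) → P = -142/21

The binding constraints are -6x1 + 8x2 = 7 and -12x1 - 12x2 = -2.
Solving simultaneously gives x1 = -17/42, x2 = 4/7.

x1 = -17/42, x2 = 4/7, minimum P = -142/21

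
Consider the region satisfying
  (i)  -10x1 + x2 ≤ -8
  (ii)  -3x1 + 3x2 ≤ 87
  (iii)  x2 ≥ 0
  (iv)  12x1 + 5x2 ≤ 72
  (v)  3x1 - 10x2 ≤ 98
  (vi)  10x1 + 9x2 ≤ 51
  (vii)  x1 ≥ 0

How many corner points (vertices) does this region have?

Intersecting each pair of boundary lines and keeping only the points that satisfy every inequality leaves:
  (4/5, 0)
  (123/100, 43/10)
  (51/10, 0)

3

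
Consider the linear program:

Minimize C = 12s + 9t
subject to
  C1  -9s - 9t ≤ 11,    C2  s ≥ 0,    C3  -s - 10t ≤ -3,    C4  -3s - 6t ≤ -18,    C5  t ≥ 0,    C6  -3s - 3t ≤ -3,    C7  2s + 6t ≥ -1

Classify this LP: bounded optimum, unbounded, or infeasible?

Vertices and C = 12s + 9t:
  (0, 3) → C = 27
  (6, 0) → C = 72
The feasible region has finitely many vertices and no improving ray; the minimum is 27 at (0, 3).

bounded optimum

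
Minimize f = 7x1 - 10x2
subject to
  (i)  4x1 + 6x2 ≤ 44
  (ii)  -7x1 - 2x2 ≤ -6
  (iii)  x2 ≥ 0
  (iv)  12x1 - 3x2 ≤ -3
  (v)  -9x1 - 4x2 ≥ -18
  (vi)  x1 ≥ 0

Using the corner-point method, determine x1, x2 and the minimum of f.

The binding constraints are -9x1 - 4x2 = -18 and x1 = 0.
Solving simultaneously gives x1 = 0, x2 = 9/2.

x1 = 0, x2 = 9/2, minimum f = -45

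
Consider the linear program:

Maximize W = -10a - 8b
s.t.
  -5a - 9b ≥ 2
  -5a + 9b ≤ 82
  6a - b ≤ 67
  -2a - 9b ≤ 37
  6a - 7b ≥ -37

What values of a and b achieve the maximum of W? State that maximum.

a = -148/17, b = -37/17, maximum W = 1776/17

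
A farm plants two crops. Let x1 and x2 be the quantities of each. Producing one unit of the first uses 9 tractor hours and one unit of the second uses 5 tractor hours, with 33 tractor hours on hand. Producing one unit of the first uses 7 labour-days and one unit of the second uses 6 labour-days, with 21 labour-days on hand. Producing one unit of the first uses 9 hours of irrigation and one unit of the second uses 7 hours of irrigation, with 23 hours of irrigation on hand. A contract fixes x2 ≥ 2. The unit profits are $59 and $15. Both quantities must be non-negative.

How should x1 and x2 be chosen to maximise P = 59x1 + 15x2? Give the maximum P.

Corner points and P = 59x1 + 15x2:
  (0, 23/7) → P = 345/7
  (0, 2) → P = 30
  (1, 2) → P = 89

x1 = 1, x2 = 2, maximum P = 89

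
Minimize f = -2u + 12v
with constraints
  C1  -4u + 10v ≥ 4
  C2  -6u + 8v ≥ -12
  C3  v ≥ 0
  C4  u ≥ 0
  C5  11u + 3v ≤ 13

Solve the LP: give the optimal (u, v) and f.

u = 0, v = 2/5, minimum f = 24/5

Vertices and f = -2u + 12v:
  (0, 2/5) → f = 24/5
  (59/61, 48/61) → f = 458/61
  (0, 13/3) → f = 52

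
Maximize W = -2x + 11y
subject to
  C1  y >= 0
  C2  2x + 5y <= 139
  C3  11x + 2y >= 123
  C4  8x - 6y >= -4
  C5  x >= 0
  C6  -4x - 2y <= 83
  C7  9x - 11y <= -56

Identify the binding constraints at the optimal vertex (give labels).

C2 and C4

Extreme points and W = -2x + 11y:
  (407/26, 280/13) → W = 2673/13
  (1249/67, 1363/67) → W = 12495/67
  (365/41, 514/41) → W = 4924/41
  (1241/139, 1723/139) → W = 16471/139

The maximum is at (407/26, 280/13). Substituting into each constraint, equality holds for C2 and C4; the remaining constraints have slack.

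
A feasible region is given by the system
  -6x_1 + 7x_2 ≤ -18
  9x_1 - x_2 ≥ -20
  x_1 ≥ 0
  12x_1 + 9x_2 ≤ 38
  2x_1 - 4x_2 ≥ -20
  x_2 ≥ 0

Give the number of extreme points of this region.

3

Intersecting each pair of boundary lines and keeping only the points that satisfy every inequality leaves:
  (214/69, 2/23)
  (3, 0)
  (19/6, 0)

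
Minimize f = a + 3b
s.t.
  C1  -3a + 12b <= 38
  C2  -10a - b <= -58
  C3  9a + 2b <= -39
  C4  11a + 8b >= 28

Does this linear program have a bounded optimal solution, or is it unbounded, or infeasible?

The boundaries -3a + 12b = 38 and -10a - b = -58 meet at (658/123, 554/123), but that point violates 9a + 2b ≤ -39. Every candidate vertex is excluded by some other constraint, so the feasible region is empty.

infeasible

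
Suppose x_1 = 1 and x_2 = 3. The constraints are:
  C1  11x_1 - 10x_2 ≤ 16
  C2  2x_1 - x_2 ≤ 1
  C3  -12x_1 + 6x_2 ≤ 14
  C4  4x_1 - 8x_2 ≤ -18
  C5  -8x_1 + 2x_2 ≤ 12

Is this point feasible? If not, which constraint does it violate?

feasible

C1: -19 ≤ 16 ✓
C2: -1 ≤ 1 ✓
C3: 6 ≤ 14 ✓
C4: -20 ≤ -18 ✓
C5: -2 ≤ 12 ✓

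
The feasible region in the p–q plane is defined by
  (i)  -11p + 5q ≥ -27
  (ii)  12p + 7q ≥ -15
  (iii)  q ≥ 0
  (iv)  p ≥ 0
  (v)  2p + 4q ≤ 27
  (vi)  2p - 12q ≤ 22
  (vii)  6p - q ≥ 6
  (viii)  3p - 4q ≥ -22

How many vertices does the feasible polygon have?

4

The feasible vertices (each the meet of two boundaries and inside every other half-plane) are:
  (27/11, 0)
  (9/2, 9/2)
  (1, 0)
  (51/26, 75/13)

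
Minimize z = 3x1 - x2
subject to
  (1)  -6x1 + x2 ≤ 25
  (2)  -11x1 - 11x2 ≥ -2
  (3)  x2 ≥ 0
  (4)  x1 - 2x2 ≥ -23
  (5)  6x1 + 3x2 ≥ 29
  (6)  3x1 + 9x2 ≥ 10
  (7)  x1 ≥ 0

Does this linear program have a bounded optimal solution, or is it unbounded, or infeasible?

infeasible

The boundaries x2 = 0 and 6x1 + 3x2 = 29 meet at (29/6, 0), but that point violates -11x1 - 11x2 ≥ -2. Every candidate vertex is excluded by some other constraint, so the feasible region is empty.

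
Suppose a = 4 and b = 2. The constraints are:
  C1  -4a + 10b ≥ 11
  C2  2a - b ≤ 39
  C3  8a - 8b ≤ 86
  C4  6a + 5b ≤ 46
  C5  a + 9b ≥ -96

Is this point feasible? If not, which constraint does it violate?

not feasible — violates C1

Constraint C1: -4a + 10b = 4, which is not ≥ 11. All other constraints are satisfied.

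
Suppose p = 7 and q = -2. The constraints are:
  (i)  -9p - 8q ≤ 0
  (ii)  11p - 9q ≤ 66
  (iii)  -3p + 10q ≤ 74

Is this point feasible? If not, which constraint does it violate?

Constraint (ii): 11p - 9q = 95, which is not ≤ 66. All other constraints are satisfied.

not feasible — violates (ii)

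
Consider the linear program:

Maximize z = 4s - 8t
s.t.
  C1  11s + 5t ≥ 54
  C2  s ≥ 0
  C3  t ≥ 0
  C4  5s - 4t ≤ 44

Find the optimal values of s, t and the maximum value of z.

Corner points and z = 4s - 8t:
  (0, 54/5) → z = -432/5
  (54/11, 0) → z = 216/11
  (44/5, 0) → z = 176/5
The feasible region is unbounded (it extends along (0, 1), (4, 5)), but z strictly decreases along every unbounded feasible direction, so there is no improving ray and the maximum is attained at a vertex.

The binding constraints are t = 0 and 5s - 4t = 44.
Solving simultaneously gives s = 44/5, t = 0.

s = 44/5, t = 0, maximum z = 176/5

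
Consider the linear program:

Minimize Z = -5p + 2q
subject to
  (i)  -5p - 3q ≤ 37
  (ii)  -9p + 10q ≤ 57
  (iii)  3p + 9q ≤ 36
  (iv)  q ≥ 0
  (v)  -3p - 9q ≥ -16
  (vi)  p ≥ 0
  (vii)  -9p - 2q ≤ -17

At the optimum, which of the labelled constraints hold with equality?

(iv) and (v)

Vertices and Z = -5p + 2q:
  (16/3, 0) → Z = -80/3
  (17/9, 0) → Z = -85/9
  (121/75, 31/25) → Z = -419/75

The minimum is at (16/3, 0). Substituting into each constraint, equality holds for (iv) and (v); the remaining constraints have slack.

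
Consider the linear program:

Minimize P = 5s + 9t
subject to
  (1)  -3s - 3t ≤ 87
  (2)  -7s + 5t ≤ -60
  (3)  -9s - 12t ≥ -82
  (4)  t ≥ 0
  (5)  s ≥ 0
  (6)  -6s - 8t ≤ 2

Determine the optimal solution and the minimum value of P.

Corner points and P = 5s + 9t:
  (1130/129, 34/129) → P = 5956/129
  (60/7, 0) → P = 300/7
  (82/9, 0) → P = 410/9

s = 60/7, t = 0, minimum P = 300/7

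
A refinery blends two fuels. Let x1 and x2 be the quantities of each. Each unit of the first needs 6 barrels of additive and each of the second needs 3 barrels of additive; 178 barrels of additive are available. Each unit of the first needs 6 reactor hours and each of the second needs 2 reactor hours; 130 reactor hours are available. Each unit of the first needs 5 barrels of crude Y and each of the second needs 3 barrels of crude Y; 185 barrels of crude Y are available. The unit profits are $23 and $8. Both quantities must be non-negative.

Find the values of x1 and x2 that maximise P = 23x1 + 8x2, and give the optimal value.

x1 = 17/3, x2 = 48, maximum P = 1543/3

Extreme points and P = 23x1 + 8x2:
  (0, 0) → P = 0
  (0, 178/3) → P = 1424/3
  (65/3, 0) → P = 1495/3
  (17/3, 48) → P = 1543/3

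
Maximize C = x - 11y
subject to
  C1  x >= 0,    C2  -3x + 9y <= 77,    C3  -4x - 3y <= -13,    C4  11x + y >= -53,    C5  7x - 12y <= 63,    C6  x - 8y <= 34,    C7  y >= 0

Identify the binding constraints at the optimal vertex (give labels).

Vertices and C = x - 11y:
  (0, 77/9) → C = -847/9
  (0, 13/3) → C = -143/3
  (497/9, 728/27) → C = -6517/27
  (13/4, 0) → C = 13/4
  (9, 0) → C = 9

The maximum is at (9, 0). Substituting into each constraint, equality holds for C5 and C7; the remaining constraints have slack.

C5 and C7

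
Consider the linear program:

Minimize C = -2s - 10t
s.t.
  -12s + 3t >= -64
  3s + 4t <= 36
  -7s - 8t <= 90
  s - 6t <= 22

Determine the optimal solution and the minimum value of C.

s = -162, t = 261/2, minimum C = -981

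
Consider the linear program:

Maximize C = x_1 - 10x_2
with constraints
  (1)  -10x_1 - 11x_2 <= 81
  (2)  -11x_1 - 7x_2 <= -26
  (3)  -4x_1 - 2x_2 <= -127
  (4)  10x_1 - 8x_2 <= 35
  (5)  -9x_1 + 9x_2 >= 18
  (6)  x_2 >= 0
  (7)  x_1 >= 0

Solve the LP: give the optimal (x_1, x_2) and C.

The feasible region is unbounded (it extends along (0, 1), (4, 5)), but C strictly decreases along every unbounded feasible direction, so there is no improving ray and the maximum is attained at a vertex.

The optimum lies where -4x_1 - 2x_2 = -127 and -9x_1 + 9x_2 = 18.
Solving simultaneously gives x_1 = 41/2, x_2 = 45/2.

x_1 = 41/2, x_2 = 45/2, maximum C = -409/2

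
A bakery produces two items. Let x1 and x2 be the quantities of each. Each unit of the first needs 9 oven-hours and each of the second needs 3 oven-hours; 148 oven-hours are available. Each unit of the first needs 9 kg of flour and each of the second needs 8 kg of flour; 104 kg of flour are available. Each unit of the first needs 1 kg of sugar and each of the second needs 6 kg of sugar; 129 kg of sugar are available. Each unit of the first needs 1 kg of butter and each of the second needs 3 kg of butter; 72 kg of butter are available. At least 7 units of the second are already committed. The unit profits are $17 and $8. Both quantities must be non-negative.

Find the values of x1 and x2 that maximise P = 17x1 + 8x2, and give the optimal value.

Vertices and P = 17x1 + 8x2:
  (0, 13) → P = 104
  (0, 7) → P = 56
  (16/3, 7) → P = 440/3

x1 = 16/3, x2 = 7, maximum P = 440/3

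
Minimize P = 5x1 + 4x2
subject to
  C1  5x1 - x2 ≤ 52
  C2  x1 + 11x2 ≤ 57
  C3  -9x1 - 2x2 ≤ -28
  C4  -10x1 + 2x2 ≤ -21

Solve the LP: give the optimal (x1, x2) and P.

Vertices and P = 5x1 + 4x2:
  (629/56, 233/56) → P = 4077/56
  (132/19, -328/19) → P = -652/19
  (345/112, 549/112) → P = 3921/112
  (49/19, 91/38) → P = 427/19

x1 = 132/19, x2 = -328/19, minimum P = -652/19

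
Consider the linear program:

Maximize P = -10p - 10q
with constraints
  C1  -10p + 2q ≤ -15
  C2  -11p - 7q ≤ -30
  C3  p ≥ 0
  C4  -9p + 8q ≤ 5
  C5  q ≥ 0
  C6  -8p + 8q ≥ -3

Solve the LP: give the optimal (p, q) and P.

Corner points and P = -10p - 10q:
  (165/92, 135/92) → P = -750/23
  (65/31, 185/62) → P = -1575/31
  (29/16, 23/16) → P = -65/2
The feasible region is unbounded (it extends along (1, 1), (8, 9)), but P strictly decreases along every unbounded feasible direction, so there is no improving ray and the maximum is attained at a vertex.

p = 29/16, q = 23/16, maximum P = -65/2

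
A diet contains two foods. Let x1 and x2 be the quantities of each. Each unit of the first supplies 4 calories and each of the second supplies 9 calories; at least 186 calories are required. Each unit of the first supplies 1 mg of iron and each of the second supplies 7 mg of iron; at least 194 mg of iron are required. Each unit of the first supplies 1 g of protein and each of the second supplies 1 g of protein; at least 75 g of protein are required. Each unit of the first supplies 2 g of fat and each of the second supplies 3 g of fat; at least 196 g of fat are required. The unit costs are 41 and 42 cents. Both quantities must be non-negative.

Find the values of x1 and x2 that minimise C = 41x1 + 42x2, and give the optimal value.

Corner points and C = 41x1 + 42x2:
  (0, 75) → C = 3150
  (194, 0) → C = 7954
  (790/11, 192/11) → C = 40454/11
  (29, 46) → C = 3121
The feasible region is unbounded (it extends along (0, 1), (1, 0)), but C strictly increases along every unbounded feasible direction, so there is no improving ray and the minimum is attained at a vertex.

At the optimal vertex, x1 + x2 = 75 and 2x1 + 3x2 = 196.
Solving simultaneously gives x1 = 29, x2 = 46.

x1 = 29, x2 = 46, minimum C = 3121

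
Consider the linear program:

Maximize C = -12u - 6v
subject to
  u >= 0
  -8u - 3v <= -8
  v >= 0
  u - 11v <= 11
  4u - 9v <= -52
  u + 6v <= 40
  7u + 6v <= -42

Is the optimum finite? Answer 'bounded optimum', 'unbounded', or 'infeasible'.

infeasible

The boundaries u = 0 and 4u - 9v = -52 meet at (0, 52/9), but that point violates 7u + 6v ≤ -42. Every candidate vertex is excluded by some other constraint, so the feasible region is empty.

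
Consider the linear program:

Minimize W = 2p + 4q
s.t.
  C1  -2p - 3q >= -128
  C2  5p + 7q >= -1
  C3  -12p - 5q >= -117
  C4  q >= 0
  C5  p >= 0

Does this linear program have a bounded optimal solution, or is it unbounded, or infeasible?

bounded optimum

Feasible corners and W = 2p + 4q:
  (39/4, 0) → W = 39/2
  (0, 117/5) → W = 468/5
  (0, 0) → W = 0
The feasible region has finitely many vertices and no improving ray; the minimum is 0 at (0, 0).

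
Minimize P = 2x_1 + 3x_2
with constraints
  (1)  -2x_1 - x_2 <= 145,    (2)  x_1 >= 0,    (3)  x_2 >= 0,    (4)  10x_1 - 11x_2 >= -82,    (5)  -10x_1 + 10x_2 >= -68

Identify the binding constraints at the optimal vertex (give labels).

Feasible corners and P = 2x_1 + 3x_2:
  (0, 0) → P = 0
  (0, 82/11) → P = 246/11
  (34/5, 0) → P = 68/5
  (784/5, 150) → P = 3818/5

The minimum is at (0, 0). Substituting into each constraint, equality holds for (2) and (3); the remaining constraints have slack.

(2) and (3)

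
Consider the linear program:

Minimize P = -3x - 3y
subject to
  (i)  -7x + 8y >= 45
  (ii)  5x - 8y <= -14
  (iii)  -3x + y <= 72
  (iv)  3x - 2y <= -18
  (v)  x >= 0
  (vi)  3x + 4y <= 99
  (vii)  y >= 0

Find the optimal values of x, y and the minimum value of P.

x = 7, y = 39/2, minimum P = -159/2

Extreme points and P = -3x - 3y:
  (0, 9) → P = -27
  (7, 39/2) → P = -159/2
  (0, 99/4) → P = -297/4

The binding constraints are 3x - 2y = -18 and 3x + 4y = 99.
Solving simultaneously gives x = 7, y = 39/2.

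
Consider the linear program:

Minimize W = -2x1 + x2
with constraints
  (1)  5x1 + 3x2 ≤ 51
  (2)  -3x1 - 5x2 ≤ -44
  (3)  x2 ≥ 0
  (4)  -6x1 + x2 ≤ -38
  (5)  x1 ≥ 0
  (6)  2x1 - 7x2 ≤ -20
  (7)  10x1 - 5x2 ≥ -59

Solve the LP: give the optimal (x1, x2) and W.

Vertices and W = -2x1 + x2:
  (165/23, 116/23) → W = -214/23
  (297/41, 202/41) → W = -392/41
  (143/20, 49/10) → W = -47/5

The binding constraints are 5x1 + 3x2 = 51 and 2x1 - 7x2 = -20.
Solving simultaneously gives x1 = 297/41, x2 = 202/41.

x1 = 297/41, x2 = 202/41, minimum W = -392/41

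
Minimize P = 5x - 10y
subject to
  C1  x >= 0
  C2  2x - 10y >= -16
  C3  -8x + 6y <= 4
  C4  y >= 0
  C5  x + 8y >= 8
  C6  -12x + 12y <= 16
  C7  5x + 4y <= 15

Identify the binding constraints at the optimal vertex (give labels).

Corner points and P = 5x - 10y:
  (14/17, 30/17) → P = -230/17
  (43/29, 55/29) → P = -335/29
  (8/35, 34/35) → P = -60/7
  (22/9, 25/36) → P = 95/18

The minimum is at (14/17, 30/17). Substituting into each constraint, equality holds for C2 and C3; the remaining constraints have slack.

C2 and C3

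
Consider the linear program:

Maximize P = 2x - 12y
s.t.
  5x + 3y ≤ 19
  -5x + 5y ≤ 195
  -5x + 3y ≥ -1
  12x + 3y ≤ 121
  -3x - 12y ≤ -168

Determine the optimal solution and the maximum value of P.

Vertices and P = 2x - 12y:
  (-49/4, 107/4) → P = -691/2
  (-92/17, 261/17) → P = -3316/17
  (-20, 19) → P = -268

The optimum lies where 5x + 3y = 19 and -3x - 12y = -168.
Solving simultaneously gives x = -92/17, y = 261/17.

x = -92/17, y = 261/17, maximum P = -3316/17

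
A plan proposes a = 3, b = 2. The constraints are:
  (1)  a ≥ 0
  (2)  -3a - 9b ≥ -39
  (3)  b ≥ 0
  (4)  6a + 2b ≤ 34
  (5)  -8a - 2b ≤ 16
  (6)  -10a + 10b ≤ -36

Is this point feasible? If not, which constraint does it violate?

not feasible — violates (6)

Constraint (6): -10a + 10b = -10, which is not ≤ -36. All other constraints are satisfied.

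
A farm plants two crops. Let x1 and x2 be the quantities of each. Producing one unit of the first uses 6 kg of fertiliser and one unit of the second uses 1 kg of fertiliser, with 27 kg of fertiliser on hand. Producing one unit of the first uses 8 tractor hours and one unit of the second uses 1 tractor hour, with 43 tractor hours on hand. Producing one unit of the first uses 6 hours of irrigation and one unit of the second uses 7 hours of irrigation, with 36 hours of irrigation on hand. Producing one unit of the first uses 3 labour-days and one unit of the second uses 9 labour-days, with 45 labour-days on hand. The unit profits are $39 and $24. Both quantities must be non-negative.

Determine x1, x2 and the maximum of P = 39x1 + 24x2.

Feasible corners and P = 39x1 + 24x2:
  (0, 0) → P = 0
  (0, 5) → P = 120
  (9/2, 0) → P = 351/2
  (17/4, 3/2) → P = 807/4
  (3/11, 54/11) → P = 1413/11

At the optimal vertex, 6x1 + x2 = 27 and 6x1 + 7x2 = 36.
Solving simultaneously gives x1 = 17/4, x2 = 3/2.

x1 = 17/4, x2 = 3/2, maximum P = 807/4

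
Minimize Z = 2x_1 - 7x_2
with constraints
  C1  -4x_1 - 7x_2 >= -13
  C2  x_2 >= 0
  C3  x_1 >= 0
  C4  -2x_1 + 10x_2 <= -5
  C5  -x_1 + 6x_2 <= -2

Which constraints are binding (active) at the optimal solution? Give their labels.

Feasible corners and Z = 2x_1 - 7x_2:
  (13/4, 0) → Z = 13/2
  (55/18, 1/9) → Z = 16/3
  (5/2, 0) → Z = 5

The minimum is at (5/2, 0). Substituting into each constraint, equality holds for C2 and C4; the remaining constraints have slack.

C2 and C4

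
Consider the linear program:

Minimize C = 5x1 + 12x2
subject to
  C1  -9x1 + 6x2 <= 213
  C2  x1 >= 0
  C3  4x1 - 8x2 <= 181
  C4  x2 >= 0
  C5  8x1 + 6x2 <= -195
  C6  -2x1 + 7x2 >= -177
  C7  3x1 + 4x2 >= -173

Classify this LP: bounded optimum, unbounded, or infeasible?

The boundaries -9x1 + 6x2 = 213 and x1 = 0 meet at (0, 71/2), but that point violates 8x1 + 6x2 ≤ -195. Every candidate vertex is excluded by some other constraint, so the feasible region is empty.

infeasible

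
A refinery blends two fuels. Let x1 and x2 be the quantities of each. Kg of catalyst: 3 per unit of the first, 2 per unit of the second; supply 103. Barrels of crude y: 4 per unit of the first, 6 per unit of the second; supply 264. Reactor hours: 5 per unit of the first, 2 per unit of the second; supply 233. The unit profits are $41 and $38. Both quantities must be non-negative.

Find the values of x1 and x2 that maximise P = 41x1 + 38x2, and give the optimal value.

x1 = 9, x2 = 38, maximum P = 1813

Vertices and P = 41x1 + 38x2:
  (0, 0) → P = 0
  (0, 44) → P = 1672
  (103/3, 0) → P = 4223/3
  (9, 38) → P = 1813

The binding constraints are 3x1 + 2x2 = 103 and 4x1 + 6x2 = 264.
Solving simultaneously gives x1 = 9, x2 = 38.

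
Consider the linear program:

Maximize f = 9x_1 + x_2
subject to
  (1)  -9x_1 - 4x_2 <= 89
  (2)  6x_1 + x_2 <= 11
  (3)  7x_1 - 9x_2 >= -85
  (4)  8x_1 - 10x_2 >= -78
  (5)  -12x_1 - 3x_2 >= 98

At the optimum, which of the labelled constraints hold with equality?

(1) and (5)

Feasible corners and f = 9x_1 + x_2:
  (-601/61, -5/61) → f = -5414/61
  (-125/21, -62/7) → f = -437/7
  (-607/72, 19/18) → f = -5387/72

The maximum is at (-125/21, -62/7). Substituting into each constraint, equality holds for (1) and (5); the remaining constraints have slack.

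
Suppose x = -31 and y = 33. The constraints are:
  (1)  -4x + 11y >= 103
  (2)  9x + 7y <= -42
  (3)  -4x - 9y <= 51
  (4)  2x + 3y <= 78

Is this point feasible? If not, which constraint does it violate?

(1): 487 ≥ 103 ✓
(2): -48 ≤ -42 ✓
(3): -173 ≤ 51 ✓
(4): 37 ≤ 78 ✓

feasible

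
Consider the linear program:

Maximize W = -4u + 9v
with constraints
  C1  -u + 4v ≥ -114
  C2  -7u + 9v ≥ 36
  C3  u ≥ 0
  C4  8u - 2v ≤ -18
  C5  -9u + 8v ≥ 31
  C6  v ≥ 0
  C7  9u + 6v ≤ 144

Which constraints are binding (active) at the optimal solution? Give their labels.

Vertices and W = -4u + 9v:
  (0, 9) → W = 81
  (0, 24) → W = 216
  (30/11, 219/11) → W = 1851/11

The maximum is at (0, 24). Substituting into each constraint, equality holds for C3 and C7; the remaining constraints have slack.

C3 and C7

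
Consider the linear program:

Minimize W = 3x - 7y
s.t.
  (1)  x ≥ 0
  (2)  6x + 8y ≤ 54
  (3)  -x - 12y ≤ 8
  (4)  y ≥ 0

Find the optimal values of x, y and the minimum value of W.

Feasible corners and W = 3x - 7y:
  (0, 27/4) → W = -189/4
  (0, 0) → W = 0
  (9, 0) → W = 27

x = 0, y = 27/4, minimum W = -189/4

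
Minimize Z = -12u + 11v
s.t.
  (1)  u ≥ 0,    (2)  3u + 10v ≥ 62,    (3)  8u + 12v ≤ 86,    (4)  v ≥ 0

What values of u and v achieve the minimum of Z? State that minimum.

Corner points and Z = -12u + 11v:
  (0, 31/5) → Z = 341/5
  (0, 43/6) → Z = 473/6
  (29/11, 119/22) → Z = 613/22

At the optimal vertex, 3u + 10v = 62 and 8u + 12v = 86.
Solving simultaneously gives u = 29/11, v = 119/22.

u = 29/11, v = 119/22, minimum Z = 613/22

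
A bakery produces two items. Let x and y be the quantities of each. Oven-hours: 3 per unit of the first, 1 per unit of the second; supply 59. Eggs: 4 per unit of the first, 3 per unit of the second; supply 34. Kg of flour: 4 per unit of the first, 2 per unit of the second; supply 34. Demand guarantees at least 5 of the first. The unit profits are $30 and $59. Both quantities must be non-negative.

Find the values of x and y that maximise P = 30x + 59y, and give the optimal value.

x = 5, y = 14/3, maximum P = 1276/3

Corner points and P = 30x + 59y:
  (17/2, 0) → P = 255
  (5, 0) → P = 150
  (5, 14/3) → P = 1276/3

The binding constraints are 4x + 3y = 34 and x = 5.
Solving simultaneously gives x = 5, y = 14/3.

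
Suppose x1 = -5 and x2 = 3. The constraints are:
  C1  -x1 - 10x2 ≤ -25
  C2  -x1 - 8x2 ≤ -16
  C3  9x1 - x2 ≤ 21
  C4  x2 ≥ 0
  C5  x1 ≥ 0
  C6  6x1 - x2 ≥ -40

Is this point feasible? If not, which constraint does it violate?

Constraint C5: x1 = -5, which is not ≥ 0. All other constraints are satisfied.

not feasible — violates C5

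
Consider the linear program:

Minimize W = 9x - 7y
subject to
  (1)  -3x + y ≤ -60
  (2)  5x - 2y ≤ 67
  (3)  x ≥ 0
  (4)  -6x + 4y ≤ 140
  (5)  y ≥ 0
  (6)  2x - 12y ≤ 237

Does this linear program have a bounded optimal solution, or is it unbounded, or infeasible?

bounded optimum

Vertices and W = 9x - 7y:
  (53, 99) → W = -216
  (190/3, 130) → W = -340
  (137/2, 551/4) → W = -1391/4
The feasible region has finitely many vertices and no improving ray; the minimum is -1391/4 at (137/2, 551/4).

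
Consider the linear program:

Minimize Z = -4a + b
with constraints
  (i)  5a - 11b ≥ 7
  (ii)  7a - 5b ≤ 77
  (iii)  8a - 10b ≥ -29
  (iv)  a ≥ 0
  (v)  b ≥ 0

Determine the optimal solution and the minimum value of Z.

a = 203/13, b = 84/13, minimum Z = -56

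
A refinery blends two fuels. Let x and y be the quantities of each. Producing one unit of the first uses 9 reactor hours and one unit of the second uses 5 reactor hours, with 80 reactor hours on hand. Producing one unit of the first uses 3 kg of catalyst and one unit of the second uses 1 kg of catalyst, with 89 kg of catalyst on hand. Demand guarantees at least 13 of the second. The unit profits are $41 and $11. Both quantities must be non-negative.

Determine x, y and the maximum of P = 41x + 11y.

Corner points and P = 41x + 11y:
  (0, 16) → P = 176
  (0, 13) → P = 143
  (5/3, 13) → P = 634/3

x = 5/3, y = 13, maximum P = 634/3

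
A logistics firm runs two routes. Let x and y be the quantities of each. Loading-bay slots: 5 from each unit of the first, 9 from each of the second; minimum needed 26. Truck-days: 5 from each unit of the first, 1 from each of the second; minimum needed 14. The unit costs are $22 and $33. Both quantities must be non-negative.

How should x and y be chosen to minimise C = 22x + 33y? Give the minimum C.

x = 5/2, y = 3/2, minimum C = 209/2

Vertices and C = 22x + 33y:
  (0, 14) → C = 462
  (26/5, 0) → C = 572/5
  (5/2, 3/2) → C = 209/2
The feasible region is unbounded (it extends along (0, 1), (1, 0)), but C strictly increases along every unbounded feasible direction, so there is no improving ray and the minimum is attained at a vertex.

The optimum lies where 5x + 9y = 26 and 5x + y = 14.
Solving simultaneously gives x = 5/2, y = 3/2.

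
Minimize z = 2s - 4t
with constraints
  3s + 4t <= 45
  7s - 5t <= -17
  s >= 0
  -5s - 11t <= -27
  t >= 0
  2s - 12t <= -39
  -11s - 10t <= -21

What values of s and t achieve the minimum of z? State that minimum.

s = 0, t = 45/4, minimum z = -45

Feasible corners and z = 2s - 4t:
  (157/43, 366/43) → z = -1150/43
  (0, 45/4) → z = -45
  (0, 17/5) → z = -68/5

The optimum lies where 3s + 4t = 45 and s = 0.
Solving simultaneously gives s = 0, t = 45/4.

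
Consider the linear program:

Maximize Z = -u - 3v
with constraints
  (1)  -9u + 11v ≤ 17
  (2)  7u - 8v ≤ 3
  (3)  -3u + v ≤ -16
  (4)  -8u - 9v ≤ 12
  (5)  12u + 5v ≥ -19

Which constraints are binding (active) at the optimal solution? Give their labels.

(2) and (3)

Extreme points and Z = -u - 3v:
  (169/5, 146/5) → Z = -607/5
  (193/24, 65/8) → Z = -389/12
  (125/17, 103/17) → Z = -434/17

The maximum is at (125/17, 103/17). Substituting into each constraint, equality holds for (2) and (3); the remaining constraints have slack.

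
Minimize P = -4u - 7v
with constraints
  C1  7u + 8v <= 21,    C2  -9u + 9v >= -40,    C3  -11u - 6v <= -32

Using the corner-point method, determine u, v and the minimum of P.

Feasible corners and P = -4u - 7v:
  (509/135, -91/135) → P = -1399/135
  (65/23, 7/46) → P = -569/46
  (176/51, -152/153) → P = -1048/153

u = 65/23, v = 7/46, minimum P = -569/46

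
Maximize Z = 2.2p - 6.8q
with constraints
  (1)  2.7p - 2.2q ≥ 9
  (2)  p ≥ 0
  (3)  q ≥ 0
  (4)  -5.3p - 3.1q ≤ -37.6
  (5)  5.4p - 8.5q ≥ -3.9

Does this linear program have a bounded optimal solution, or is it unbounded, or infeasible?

From the feasible point (11062/2003, 5382/2003), moving in the direction (1, 0) keeps every constraint satisfied while Z increases without bound.

unbounded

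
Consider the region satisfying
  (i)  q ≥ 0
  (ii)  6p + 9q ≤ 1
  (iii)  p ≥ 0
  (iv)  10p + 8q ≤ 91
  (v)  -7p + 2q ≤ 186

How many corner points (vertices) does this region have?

3

Intersecting each pair of boundary lines and keeping only the points that satisfy every inequality leaves:
  (1/6, 0)
  (0, 0)
  (0, 1/9)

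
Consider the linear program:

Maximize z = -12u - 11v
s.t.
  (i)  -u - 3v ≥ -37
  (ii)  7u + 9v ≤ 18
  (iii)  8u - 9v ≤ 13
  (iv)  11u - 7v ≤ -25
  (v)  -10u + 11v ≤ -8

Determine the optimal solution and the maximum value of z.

At the optimal vertex, 8u - 9v = 13 and -10u + 11v = -8.
Solving simultaneously gives u = -71/2, v = -33.

u = -71/2, v = -33, maximum z = 789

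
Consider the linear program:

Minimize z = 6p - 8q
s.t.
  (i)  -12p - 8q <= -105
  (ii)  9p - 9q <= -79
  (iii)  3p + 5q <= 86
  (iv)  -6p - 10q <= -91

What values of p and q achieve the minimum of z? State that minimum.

p = -163/36, q = 239/12, minimum z = -373/2

Extreme points and z = 6p - 8q:
  (313/180, 631/60) → z = -737/10
  (-163/36, 239/12) → z = -373/2
  (379/72, 337/24) → z = -323/4

At the optimal vertex, -12p - 8q = -105 and 3p + 5q = 86.
Solving simultaneously gives p = -163/36, q = 239/12.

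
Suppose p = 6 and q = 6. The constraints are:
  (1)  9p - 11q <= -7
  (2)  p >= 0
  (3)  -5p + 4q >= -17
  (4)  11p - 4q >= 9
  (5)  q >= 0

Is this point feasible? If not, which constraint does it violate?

feasible

(1): -12 ≤ -7 ✓
(2): 6 ≥ 0 ✓
(3): -6 ≥ -17 ✓
(4): 42 ≥ 9 ✓
(5): 6 ≥ 0 ✓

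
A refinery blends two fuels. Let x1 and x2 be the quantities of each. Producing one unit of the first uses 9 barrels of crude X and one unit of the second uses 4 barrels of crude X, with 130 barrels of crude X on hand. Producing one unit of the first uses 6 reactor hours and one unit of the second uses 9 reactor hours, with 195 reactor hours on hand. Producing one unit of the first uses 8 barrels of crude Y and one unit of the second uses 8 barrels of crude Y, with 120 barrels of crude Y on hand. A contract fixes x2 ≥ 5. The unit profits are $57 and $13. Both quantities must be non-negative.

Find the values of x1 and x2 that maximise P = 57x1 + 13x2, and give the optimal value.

x1 = 10, x2 = 5, maximum P = 635

Corner points and P = 57x1 + 13x2:
  (0, 15) → P = 195
  (0, 5) → P = 65
  (10, 5) → P = 635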